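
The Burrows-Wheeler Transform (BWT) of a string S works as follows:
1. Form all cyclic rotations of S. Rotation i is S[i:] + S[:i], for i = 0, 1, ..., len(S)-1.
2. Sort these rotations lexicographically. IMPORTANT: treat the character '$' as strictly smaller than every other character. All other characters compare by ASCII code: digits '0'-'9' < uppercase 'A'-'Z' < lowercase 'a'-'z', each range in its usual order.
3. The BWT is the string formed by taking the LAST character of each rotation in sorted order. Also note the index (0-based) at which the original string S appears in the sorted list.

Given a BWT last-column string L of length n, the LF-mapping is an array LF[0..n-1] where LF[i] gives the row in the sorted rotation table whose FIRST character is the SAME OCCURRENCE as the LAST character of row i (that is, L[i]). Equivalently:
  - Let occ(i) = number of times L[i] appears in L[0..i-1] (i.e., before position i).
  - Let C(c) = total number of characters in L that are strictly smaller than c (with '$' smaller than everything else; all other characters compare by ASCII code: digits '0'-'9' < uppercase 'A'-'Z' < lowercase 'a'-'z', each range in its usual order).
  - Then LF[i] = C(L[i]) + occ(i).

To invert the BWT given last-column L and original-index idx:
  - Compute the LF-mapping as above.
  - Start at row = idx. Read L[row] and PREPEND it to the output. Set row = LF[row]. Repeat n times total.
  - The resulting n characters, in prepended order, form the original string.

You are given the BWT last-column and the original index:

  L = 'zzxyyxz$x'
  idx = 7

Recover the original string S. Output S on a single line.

Answer: zxxyyxzz$

Derivation:
LF mapping: 6 7 1 4 5 2 8 0 3
Walk LF starting at row 7, prepending L[row]:
  step 1: row=7, L[7]='$', prepend. Next row=LF[7]=0
  step 2: row=0, L[0]='z', prepend. Next row=LF[0]=6
  step 3: row=6, L[6]='z', prepend. Next row=LF[6]=8
  step 4: row=8, L[8]='x', prepend. Next row=LF[8]=3
  step 5: row=3, L[3]='y', prepend. Next row=LF[3]=4
  step 6: row=4, L[4]='y', prepend. Next row=LF[4]=5
  step 7: row=5, L[5]='x', prepend. Next row=LF[5]=2
  step 8: row=2, L[2]='x', prepend. Next row=LF[2]=1
  step 9: row=1, L[1]='z', prepend. Next row=LF[1]=7
Reversed output: zxxyyxzz$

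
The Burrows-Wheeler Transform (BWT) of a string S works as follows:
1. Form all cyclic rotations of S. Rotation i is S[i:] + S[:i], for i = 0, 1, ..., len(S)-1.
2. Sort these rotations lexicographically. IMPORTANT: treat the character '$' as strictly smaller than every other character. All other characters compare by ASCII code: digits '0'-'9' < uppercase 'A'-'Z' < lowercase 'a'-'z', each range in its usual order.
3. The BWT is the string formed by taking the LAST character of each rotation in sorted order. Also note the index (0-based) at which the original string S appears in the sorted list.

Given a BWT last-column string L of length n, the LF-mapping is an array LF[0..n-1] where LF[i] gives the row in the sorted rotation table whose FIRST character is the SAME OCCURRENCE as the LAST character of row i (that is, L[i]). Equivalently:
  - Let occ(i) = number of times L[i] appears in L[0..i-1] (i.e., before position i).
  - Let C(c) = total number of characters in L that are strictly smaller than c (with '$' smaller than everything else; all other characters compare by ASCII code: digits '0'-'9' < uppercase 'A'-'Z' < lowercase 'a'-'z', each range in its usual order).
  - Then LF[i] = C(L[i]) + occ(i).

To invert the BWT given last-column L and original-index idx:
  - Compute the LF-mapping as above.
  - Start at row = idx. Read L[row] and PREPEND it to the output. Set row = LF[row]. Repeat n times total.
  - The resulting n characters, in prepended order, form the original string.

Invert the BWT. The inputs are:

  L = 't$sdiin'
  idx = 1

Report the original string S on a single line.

LF mapping: 6 0 5 1 2 3 4
Walk LF starting at row 1, prepending L[row]:
  step 1: row=1, L[1]='$', prepend. Next row=LF[1]=0
  step 2: row=0, L[0]='t', prepend. Next row=LF[0]=6
  step 3: row=6, L[6]='n', prepend. Next row=LF[6]=4
  step 4: row=4, L[4]='i', prepend. Next row=LF[4]=2
  step 5: row=2, L[2]='s', prepend. Next row=LF[2]=5
  step 6: row=5, L[5]='i', prepend. Next row=LF[5]=3
  step 7: row=3, L[3]='d', prepend. Next row=LF[3]=1
Reversed output: disint$

Answer: disint$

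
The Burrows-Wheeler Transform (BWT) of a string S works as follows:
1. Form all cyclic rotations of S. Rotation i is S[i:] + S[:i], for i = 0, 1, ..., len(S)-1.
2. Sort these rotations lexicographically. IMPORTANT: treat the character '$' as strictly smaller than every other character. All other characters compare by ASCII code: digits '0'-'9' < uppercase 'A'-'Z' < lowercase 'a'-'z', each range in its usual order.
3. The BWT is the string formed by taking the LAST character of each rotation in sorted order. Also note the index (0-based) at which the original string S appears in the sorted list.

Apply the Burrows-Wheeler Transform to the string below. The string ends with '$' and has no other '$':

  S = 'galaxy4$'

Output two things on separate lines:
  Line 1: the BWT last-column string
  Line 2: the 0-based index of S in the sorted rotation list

Answer: 4ygl$aax
4

Derivation:
All 8 rotations (rotation i = S[i:]+S[:i]):
  rot[0] = galaxy4$
  rot[1] = alaxy4$g
  rot[2] = laxy4$ga
  rot[3] = axy4$gal
  rot[4] = xy4$gala
  rot[5] = y4$galax
  rot[6] = 4$galaxy
  rot[7] = $galaxy4
Sorted (with $ < everything):
  sorted[0] = $galaxy4  (last char: '4')
  sorted[1] = 4$galaxy  (last char: 'y')
  sorted[2] = alaxy4$g  (last char: 'g')
  sorted[3] = axy4$gal  (last char: 'l')
  sorted[4] = galaxy4$  (last char: '$')
  sorted[5] = laxy4$ga  (last char: 'a')
  sorted[6] = xy4$gala  (last char: 'a')
  sorted[7] = y4$galax  (last char: 'x')
Last column: 4ygl$aax
Original string S is at sorted index 4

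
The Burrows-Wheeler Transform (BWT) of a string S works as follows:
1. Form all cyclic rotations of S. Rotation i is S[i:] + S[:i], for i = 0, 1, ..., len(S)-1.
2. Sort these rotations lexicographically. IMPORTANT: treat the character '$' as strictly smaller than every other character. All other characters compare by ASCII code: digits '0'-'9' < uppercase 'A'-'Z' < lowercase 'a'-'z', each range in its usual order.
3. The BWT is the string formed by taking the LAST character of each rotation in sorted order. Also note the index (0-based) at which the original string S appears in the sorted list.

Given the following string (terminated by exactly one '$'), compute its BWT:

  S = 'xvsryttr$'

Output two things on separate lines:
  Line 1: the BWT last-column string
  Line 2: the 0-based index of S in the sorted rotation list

All 9 rotations (rotation i = S[i:]+S[:i]):
  rot[0] = xvsryttr$
  rot[1] = vsryttr$x
  rot[2] = sryttr$xv
  rot[3] = ryttr$xvs
  rot[4] = yttr$xvsr
  rot[5] = ttr$xvsry
  rot[6] = tr$xvsryt
  rot[7] = r$xvsrytt
  rot[8] = $xvsryttr
Sorted (with $ < everything):
  sorted[0] = $xvsryttr  (last char: 'r')
  sorted[1] = r$xvsrytt  (last char: 't')
  sorted[2] = ryttr$xvs  (last char: 's')
  sorted[3] = sryttr$xv  (last char: 'v')
  sorted[4] = tr$xvsryt  (last char: 't')
  sorted[5] = ttr$xvsry  (last char: 'y')
  sorted[6] = vsryttr$x  (last char: 'x')
  sorted[7] = xvsryttr$  (last char: '$')
  sorted[8] = yttr$xvsr  (last char: 'r')
Last column: rtsvtyx$r
Original string S is at sorted index 7

Answer: rtsvtyx$r
7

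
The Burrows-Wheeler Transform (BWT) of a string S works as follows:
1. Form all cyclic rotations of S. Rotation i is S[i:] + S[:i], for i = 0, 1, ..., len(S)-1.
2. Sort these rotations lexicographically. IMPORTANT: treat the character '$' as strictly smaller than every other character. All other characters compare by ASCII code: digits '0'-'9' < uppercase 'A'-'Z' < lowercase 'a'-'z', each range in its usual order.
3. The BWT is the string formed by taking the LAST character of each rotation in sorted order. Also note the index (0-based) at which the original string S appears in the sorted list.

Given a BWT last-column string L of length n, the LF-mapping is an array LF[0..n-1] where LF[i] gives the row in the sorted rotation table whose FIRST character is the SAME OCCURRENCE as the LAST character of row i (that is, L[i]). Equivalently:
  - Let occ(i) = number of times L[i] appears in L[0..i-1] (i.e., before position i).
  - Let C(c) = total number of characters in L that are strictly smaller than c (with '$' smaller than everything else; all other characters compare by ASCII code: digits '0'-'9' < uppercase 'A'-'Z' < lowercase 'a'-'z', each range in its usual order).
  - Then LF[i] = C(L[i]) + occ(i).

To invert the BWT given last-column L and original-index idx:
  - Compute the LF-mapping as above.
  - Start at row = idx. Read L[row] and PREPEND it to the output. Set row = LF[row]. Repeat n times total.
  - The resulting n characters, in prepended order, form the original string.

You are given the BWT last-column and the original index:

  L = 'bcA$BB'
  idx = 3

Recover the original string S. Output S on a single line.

LF mapping: 4 5 1 0 2 3
Walk LF starting at row 3, prepending L[row]:
  step 1: row=3, L[3]='$', prepend. Next row=LF[3]=0
  step 2: row=0, L[0]='b', prepend. Next row=LF[0]=4
  step 3: row=4, L[4]='B', prepend. Next row=LF[4]=2
  step 4: row=2, L[2]='A', prepend. Next row=LF[2]=1
  step 5: row=1, L[1]='c', prepend. Next row=LF[1]=5
  step 6: row=5, L[5]='B', prepend. Next row=LF[5]=3
Reversed output: BcABb$

Answer: BcABb$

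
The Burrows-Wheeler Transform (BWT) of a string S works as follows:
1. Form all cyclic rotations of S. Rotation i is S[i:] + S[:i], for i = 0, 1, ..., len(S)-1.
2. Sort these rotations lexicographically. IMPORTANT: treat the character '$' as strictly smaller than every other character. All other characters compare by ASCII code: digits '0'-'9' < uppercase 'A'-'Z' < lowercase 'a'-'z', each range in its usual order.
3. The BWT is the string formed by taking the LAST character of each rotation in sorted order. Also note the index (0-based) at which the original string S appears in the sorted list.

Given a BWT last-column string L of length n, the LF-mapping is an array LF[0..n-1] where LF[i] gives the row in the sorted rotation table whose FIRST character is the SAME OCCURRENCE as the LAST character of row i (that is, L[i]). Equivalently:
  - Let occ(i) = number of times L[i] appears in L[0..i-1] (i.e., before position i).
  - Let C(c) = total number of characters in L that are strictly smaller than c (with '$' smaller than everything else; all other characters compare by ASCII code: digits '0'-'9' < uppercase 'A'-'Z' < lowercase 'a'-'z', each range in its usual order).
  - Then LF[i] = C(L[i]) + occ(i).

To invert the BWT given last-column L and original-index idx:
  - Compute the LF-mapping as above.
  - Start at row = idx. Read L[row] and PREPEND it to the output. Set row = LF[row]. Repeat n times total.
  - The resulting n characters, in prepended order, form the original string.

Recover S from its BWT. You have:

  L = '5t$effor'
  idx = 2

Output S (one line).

Answer: effort5$

Derivation:
LF mapping: 1 7 0 2 3 4 5 6
Walk LF starting at row 2, prepending L[row]:
  step 1: row=2, L[2]='$', prepend. Next row=LF[2]=0
  step 2: row=0, L[0]='5', prepend. Next row=LF[0]=1
  step 3: row=1, L[1]='t', prepend. Next row=LF[1]=7
  step 4: row=7, L[7]='r', prepend. Next row=LF[7]=6
  step 5: row=6, L[6]='o', prepend. Next row=LF[6]=5
  step 6: row=5, L[5]='f', prepend. Next row=LF[5]=4
  step 7: row=4, L[4]='f', prepend. Next row=LF[4]=3
  step 8: row=3, L[3]='e', prepend. Next row=LF[3]=2
Reversed output: effort5$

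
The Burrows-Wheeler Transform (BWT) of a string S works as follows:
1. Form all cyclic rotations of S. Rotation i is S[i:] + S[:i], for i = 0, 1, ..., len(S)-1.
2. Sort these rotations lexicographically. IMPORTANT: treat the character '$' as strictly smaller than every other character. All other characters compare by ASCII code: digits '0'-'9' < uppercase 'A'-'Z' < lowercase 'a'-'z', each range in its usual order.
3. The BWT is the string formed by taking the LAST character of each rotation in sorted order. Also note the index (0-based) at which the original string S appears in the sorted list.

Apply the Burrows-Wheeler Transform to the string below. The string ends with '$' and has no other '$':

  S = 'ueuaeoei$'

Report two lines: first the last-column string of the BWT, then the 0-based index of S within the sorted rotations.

All 9 rotations (rotation i = S[i:]+S[:i]):
  rot[0] = ueuaeoei$
  rot[1] = euaeoei$u
  rot[2] = uaeoei$ue
  rot[3] = aeoei$ueu
  rot[4] = eoei$ueua
  rot[5] = oei$ueuae
  rot[6] = ei$ueuaeo
  rot[7] = i$ueuaeoe
  rot[8] = $ueuaeoei
Sorted (with $ < everything):
  sorted[0] = $ueuaeoei  (last char: 'i')
  sorted[1] = aeoei$ueu  (last char: 'u')
  sorted[2] = ei$ueuaeo  (last char: 'o')
  sorted[3] = eoei$ueua  (last char: 'a')
  sorted[4] = euaeoei$u  (last char: 'u')
  sorted[5] = i$ueuaeoe  (last char: 'e')
  sorted[6] = oei$ueuae  (last char: 'e')
  sorted[7] = uaeoei$ue  (last char: 'e')
  sorted[8] = ueuaeoei$  (last char: '$')
Last column: iuoaueee$
Original string S is at sorted index 8

Answer: iuoaueee$
8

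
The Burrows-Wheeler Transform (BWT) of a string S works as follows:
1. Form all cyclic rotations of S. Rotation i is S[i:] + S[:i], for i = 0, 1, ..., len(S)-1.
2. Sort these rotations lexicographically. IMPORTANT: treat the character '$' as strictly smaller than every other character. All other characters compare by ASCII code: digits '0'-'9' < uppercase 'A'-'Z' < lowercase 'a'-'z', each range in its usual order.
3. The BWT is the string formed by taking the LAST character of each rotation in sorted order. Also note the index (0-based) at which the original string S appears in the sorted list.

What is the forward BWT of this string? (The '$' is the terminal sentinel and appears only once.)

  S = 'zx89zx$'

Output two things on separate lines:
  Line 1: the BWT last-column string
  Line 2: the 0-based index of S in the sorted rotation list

All 7 rotations (rotation i = S[i:]+S[:i]):
  rot[0] = zx89zx$
  rot[1] = x89zx$z
  rot[2] = 89zx$zx
  rot[3] = 9zx$zx8
  rot[4] = zx$zx89
  rot[5] = x$zx89z
  rot[6] = $zx89zx
Sorted (with $ < everything):
  sorted[0] = $zx89zx  (last char: 'x')
  sorted[1] = 89zx$zx  (last char: 'x')
  sorted[2] = 9zx$zx8  (last char: '8')
  sorted[3] = x$zx89z  (last char: 'z')
  sorted[4] = x89zx$z  (last char: 'z')
  sorted[5] = zx$zx89  (last char: '9')
  sorted[6] = zx89zx$  (last char: '$')
Last column: xx8zz9$
Original string S is at sorted index 6

Answer: xx8zz9$
6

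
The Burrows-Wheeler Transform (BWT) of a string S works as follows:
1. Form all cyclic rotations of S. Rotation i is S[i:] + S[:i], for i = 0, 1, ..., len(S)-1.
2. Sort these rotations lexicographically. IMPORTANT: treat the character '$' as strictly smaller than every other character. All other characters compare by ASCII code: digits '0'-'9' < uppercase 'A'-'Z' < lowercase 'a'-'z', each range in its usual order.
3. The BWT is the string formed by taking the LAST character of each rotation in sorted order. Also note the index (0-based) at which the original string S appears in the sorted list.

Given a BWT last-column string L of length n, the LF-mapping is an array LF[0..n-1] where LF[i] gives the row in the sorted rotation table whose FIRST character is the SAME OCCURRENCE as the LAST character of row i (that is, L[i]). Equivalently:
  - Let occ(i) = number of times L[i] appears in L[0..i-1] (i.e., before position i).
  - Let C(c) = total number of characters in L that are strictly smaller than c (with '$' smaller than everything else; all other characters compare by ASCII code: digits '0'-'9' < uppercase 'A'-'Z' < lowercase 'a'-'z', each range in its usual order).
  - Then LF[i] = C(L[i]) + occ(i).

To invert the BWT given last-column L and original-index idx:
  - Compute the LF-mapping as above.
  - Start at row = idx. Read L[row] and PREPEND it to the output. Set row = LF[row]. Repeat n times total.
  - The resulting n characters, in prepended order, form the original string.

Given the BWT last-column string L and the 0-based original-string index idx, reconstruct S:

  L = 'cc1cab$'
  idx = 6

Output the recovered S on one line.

Answer: cbc1ac$

Derivation:
LF mapping: 4 5 1 6 2 3 0
Walk LF starting at row 6, prepending L[row]:
  step 1: row=6, L[6]='$', prepend. Next row=LF[6]=0
  step 2: row=0, L[0]='c', prepend. Next row=LF[0]=4
  step 3: row=4, L[4]='a', prepend. Next row=LF[4]=2
  step 4: row=2, L[2]='1', prepend. Next row=LF[2]=1
  step 5: row=1, L[1]='c', prepend. Next row=LF[1]=5
  step 6: row=5, L[5]='b', prepend. Next row=LF[5]=3
  step 7: row=3, L[3]='c', prepend. Next row=LF[3]=6
Reversed output: cbc1ac$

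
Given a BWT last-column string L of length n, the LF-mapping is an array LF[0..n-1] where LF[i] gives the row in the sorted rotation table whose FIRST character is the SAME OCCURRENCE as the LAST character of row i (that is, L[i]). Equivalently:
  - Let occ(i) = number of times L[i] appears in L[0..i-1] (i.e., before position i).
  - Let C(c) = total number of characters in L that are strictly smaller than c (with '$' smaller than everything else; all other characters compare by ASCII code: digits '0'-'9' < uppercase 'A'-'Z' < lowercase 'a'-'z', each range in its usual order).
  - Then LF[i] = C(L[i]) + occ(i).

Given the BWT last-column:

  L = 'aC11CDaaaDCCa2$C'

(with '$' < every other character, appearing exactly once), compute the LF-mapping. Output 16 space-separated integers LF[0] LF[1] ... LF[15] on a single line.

Answer: 11 4 1 2 5 9 12 13 14 10 6 7 15 3 0 8

Derivation:
Char counts: '$':1, '1':2, '2':1, 'C':5, 'D':2, 'a':5
C (first-col start): C('$')=0, C('1')=1, C('2')=3, C('C')=4, C('D')=9, C('a')=11
L[0]='a': occ=0, LF[0]=C('a')+0=11+0=11
L[1]='C': occ=0, LF[1]=C('C')+0=4+0=4
L[2]='1': occ=0, LF[2]=C('1')+0=1+0=1
L[3]='1': occ=1, LF[3]=C('1')+1=1+1=2
L[4]='C': occ=1, LF[4]=C('C')+1=4+1=5
L[5]='D': occ=0, LF[5]=C('D')+0=9+0=9
L[6]='a': occ=1, LF[6]=C('a')+1=11+1=12
L[7]='a': occ=2, LF[7]=C('a')+2=11+2=13
L[8]='a': occ=3, LF[8]=C('a')+3=11+3=14
L[9]='D': occ=1, LF[9]=C('D')+1=9+1=10
L[10]='C': occ=2, LF[10]=C('C')+2=4+2=6
L[11]='C': occ=3, LF[11]=C('C')+3=4+3=7
L[12]='a': occ=4, LF[12]=C('a')+4=11+4=15
L[13]='2': occ=0, LF[13]=C('2')+0=3+0=3
L[14]='$': occ=0, LF[14]=C('$')+0=0+0=0
L[15]='C': occ=4, LF[15]=C('C')+4=4+4=8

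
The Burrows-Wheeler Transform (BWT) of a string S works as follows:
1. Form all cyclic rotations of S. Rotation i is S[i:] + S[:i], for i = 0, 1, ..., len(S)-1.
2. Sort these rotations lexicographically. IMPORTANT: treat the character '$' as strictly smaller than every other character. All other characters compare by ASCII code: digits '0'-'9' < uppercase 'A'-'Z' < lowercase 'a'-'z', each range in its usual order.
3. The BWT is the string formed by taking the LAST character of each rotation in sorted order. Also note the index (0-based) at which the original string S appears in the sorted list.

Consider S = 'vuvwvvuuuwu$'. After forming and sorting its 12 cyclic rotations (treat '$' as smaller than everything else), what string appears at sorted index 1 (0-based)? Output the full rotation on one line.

Answer: u$vuvwvvuuuw

Derivation:
All 12 rotations (rotation i = S[i:]+S[:i]):
  rot[0] = vuvwvvuuuwu$
  rot[1] = uvwvvuuuwu$v
  rot[2] = vwvvuuuwu$vu
  rot[3] = wvvuuuwu$vuv
  rot[4] = vvuuuwu$vuvw
  rot[5] = vuuuwu$vuvwv
  rot[6] = uuuwu$vuvwvv
  rot[7] = uuwu$vuvwvvu
  rot[8] = uwu$vuvwvvuu
  rot[9] = wu$vuvwvvuuu
  rot[10] = u$vuvwvvuuuw
  rot[11] = $vuvwvvuuuwu
Sorted (with $ < everything):
  sorted[0] = $vuvwvvuuuwu
  sorted[1] = u$vuvwvvuuuw
  sorted[2] = uuuwu$vuvwvv
  sorted[3] = uuwu$vuvwvvu
  sorted[4] = uvwvvuuuwu$v
  sorted[5] = uwu$vuvwvvuu
  sorted[6] = vuuuwu$vuvwv
  sorted[7] = vuvwvvuuuwu$
  sorted[8] = vvuuuwu$vuvw
  sorted[9] = vwvvuuuwu$vu
  sorted[10] = wu$vuvwvvuuu
  sorted[11] = wvvuuuwu$vuv
sorted[1] = u$vuvwvvuuuw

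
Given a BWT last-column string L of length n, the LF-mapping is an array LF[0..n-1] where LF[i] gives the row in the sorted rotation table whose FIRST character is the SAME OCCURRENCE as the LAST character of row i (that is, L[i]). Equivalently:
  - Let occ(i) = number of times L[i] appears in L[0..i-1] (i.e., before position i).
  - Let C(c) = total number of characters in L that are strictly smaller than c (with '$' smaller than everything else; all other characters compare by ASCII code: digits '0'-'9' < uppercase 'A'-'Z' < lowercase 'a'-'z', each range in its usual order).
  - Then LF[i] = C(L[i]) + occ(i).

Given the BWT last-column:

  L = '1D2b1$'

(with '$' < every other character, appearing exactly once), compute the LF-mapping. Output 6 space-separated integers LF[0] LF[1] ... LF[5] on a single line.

Answer: 1 4 3 5 2 0

Derivation:
Char counts: '$':1, '1':2, '2':1, 'D':1, 'b':1
C (first-col start): C('$')=0, C('1')=1, C('2')=3, C('D')=4, C('b')=5
L[0]='1': occ=0, LF[0]=C('1')+0=1+0=1
L[1]='D': occ=0, LF[1]=C('D')+0=4+0=4
L[2]='2': occ=0, LF[2]=C('2')+0=3+0=3
L[3]='b': occ=0, LF[3]=C('b')+0=5+0=5
L[4]='1': occ=1, LF[4]=C('1')+1=1+1=2
L[5]='$': occ=0, LF[5]=C('$')+0=0+0=0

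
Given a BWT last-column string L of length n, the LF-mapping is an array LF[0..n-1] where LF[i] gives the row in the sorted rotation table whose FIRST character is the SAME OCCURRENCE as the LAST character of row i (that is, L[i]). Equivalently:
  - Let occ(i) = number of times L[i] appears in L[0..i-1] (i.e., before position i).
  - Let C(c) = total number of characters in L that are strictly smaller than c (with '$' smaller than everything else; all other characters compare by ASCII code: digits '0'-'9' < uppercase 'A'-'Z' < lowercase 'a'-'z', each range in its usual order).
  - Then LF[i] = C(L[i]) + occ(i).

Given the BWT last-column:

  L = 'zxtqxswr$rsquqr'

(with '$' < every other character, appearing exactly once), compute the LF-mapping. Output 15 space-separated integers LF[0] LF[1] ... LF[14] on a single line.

Char counts: '$':1, 'q':3, 'r':3, 's':2, 't':1, 'u':1, 'w':1, 'x':2, 'z':1
C (first-col start): C('$')=0, C('q')=1, C('r')=4, C('s')=7, C('t')=9, C('u')=10, C('w')=11, C('x')=12, C('z')=14
L[0]='z': occ=0, LF[0]=C('z')+0=14+0=14
L[1]='x': occ=0, LF[1]=C('x')+0=12+0=12
L[2]='t': occ=0, LF[2]=C('t')+0=9+0=9
L[3]='q': occ=0, LF[3]=C('q')+0=1+0=1
L[4]='x': occ=1, LF[4]=C('x')+1=12+1=13
L[5]='s': occ=0, LF[5]=C('s')+0=7+0=7
L[6]='w': occ=0, LF[6]=C('w')+0=11+0=11
L[7]='r': occ=0, LF[7]=C('r')+0=4+0=4
L[8]='$': occ=0, LF[8]=C('$')+0=0+0=0
L[9]='r': occ=1, LF[9]=C('r')+1=4+1=5
L[10]='s': occ=1, LF[10]=C('s')+1=7+1=8
L[11]='q': occ=1, LF[11]=C('q')+1=1+1=2
L[12]='u': occ=0, LF[12]=C('u')+0=10+0=10
L[13]='q': occ=2, LF[13]=C('q')+2=1+2=3
L[14]='r': occ=2, LF[14]=C('r')+2=4+2=6

Answer: 14 12 9 1 13 7 11 4 0 5 8 2 10 3 6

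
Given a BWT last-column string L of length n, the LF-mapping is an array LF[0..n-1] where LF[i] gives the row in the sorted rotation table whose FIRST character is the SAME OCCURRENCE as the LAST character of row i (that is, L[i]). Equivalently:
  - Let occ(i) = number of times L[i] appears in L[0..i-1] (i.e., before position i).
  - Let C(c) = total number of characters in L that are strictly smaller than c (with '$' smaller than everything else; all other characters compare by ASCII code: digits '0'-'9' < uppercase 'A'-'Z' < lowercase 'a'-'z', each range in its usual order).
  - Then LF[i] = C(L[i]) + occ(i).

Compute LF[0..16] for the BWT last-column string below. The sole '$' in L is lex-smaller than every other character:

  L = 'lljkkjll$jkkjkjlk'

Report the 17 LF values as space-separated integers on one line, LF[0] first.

Char counts: '$':1, 'j':5, 'k':6, 'l':5
C (first-col start): C('$')=0, C('j')=1, C('k')=6, C('l')=12
L[0]='l': occ=0, LF[0]=C('l')+0=12+0=12
L[1]='l': occ=1, LF[1]=C('l')+1=12+1=13
L[2]='j': occ=0, LF[2]=C('j')+0=1+0=1
L[3]='k': occ=0, LF[3]=C('k')+0=6+0=6
L[4]='k': occ=1, LF[4]=C('k')+1=6+1=7
L[5]='j': occ=1, LF[5]=C('j')+1=1+1=2
L[6]='l': occ=2, LF[6]=C('l')+2=12+2=14
L[7]='l': occ=3, LF[7]=C('l')+3=12+3=15
L[8]='$': occ=0, LF[8]=C('$')+0=0+0=0
L[9]='j': occ=2, LF[9]=C('j')+2=1+2=3
L[10]='k': occ=2, LF[10]=C('k')+2=6+2=8
L[11]='k': occ=3, LF[11]=C('k')+3=6+3=9
L[12]='j': occ=3, LF[12]=C('j')+3=1+3=4
L[13]='k': occ=4, LF[13]=C('k')+4=6+4=10
L[14]='j': occ=4, LF[14]=C('j')+4=1+4=5
L[15]='l': occ=4, LF[15]=C('l')+4=12+4=16
L[16]='k': occ=5, LF[16]=C('k')+5=6+5=11

Answer: 12 13 1 6 7 2 14 15 0 3 8 9 4 10 5 16 11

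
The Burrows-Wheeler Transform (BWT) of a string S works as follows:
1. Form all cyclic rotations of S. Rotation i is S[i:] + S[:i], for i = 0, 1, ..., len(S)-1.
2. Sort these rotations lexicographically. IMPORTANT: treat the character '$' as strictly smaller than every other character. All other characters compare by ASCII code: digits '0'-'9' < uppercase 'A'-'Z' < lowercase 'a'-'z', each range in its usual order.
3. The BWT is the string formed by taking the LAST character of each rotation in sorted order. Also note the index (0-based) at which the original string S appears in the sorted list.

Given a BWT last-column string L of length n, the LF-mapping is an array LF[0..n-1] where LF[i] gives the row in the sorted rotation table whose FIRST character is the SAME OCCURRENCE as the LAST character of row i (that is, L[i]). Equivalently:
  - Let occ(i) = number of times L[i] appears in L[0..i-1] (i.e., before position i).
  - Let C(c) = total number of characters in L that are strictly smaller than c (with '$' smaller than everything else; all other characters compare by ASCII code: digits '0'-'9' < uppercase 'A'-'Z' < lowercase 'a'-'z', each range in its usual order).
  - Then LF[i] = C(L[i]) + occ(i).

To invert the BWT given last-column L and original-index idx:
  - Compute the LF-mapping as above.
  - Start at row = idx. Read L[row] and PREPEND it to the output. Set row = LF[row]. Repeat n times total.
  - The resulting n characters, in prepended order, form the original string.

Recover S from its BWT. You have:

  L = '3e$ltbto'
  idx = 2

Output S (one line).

Answer: bottle3$

Derivation:
LF mapping: 1 3 0 4 6 2 7 5
Walk LF starting at row 2, prepending L[row]:
  step 1: row=2, L[2]='$', prepend. Next row=LF[2]=0
  step 2: row=0, L[0]='3', prepend. Next row=LF[0]=1
  step 3: row=1, L[1]='e', prepend. Next row=LF[1]=3
  step 4: row=3, L[3]='l', prepend. Next row=LF[3]=4
  step 5: row=4, L[4]='t', prepend. Next row=LF[4]=6
  step 6: row=6, L[6]='t', prepend. Next row=LF[6]=7
  step 7: row=7, L[7]='o', prepend. Next row=LF[7]=5
  step 8: row=5, L[5]='b', prepend. Next row=LF[5]=2
Reversed output: bottle3$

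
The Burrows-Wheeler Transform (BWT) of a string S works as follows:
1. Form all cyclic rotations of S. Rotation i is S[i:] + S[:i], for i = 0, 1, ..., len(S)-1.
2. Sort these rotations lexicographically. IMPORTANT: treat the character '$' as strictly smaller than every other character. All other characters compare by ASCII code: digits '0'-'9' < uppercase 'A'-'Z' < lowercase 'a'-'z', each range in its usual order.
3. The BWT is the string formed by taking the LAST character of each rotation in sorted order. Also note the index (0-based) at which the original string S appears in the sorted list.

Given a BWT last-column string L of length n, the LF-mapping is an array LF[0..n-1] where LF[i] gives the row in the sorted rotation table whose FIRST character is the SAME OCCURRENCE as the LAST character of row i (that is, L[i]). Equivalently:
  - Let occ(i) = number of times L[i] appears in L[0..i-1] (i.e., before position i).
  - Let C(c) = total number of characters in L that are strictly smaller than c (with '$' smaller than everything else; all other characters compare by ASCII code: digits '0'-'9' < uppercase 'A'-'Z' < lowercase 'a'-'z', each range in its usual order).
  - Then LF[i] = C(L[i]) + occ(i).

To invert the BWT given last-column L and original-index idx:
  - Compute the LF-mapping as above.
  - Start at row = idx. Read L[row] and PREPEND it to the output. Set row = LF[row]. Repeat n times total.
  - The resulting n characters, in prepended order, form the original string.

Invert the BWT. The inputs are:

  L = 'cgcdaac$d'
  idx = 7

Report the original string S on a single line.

Answer: dgacacdc$

Derivation:
LF mapping: 3 8 4 6 1 2 5 0 7
Walk LF starting at row 7, prepending L[row]:
  step 1: row=7, L[7]='$', prepend. Next row=LF[7]=0
  step 2: row=0, L[0]='c', prepend. Next row=LF[0]=3
  step 3: row=3, L[3]='d', prepend. Next row=LF[3]=6
  step 4: row=6, L[6]='c', prepend. Next row=LF[6]=5
  step 5: row=5, L[5]='a', prepend. Next row=LF[5]=2
  step 6: row=2, L[2]='c', prepend. Next row=LF[2]=4
  step 7: row=4, L[4]='a', prepend. Next row=LF[4]=1
  step 8: row=1, L[1]='g', prepend. Next row=LF[1]=8
  step 9: row=8, L[8]='d', prepend. Next row=LF[8]=7
Reversed output: dgacacdc$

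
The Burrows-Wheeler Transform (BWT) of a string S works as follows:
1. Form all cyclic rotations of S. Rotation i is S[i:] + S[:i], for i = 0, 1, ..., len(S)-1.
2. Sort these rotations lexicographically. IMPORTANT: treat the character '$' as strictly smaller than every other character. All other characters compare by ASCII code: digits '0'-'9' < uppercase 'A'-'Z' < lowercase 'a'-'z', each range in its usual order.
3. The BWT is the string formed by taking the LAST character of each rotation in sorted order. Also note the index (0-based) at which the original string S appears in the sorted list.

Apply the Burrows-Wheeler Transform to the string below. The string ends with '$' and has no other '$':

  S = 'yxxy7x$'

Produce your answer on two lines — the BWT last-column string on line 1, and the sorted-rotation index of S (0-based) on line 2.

Answer: xy7yxx$
6

Derivation:
All 7 rotations (rotation i = S[i:]+S[:i]):
  rot[0] = yxxy7x$
  rot[1] = xxy7x$y
  rot[2] = xy7x$yx
  rot[3] = y7x$yxx
  rot[4] = 7x$yxxy
  rot[5] = x$yxxy7
  rot[6] = $yxxy7x
Sorted (with $ < everything):
  sorted[0] = $yxxy7x  (last char: 'x')
  sorted[1] = 7x$yxxy  (last char: 'y')
  sorted[2] = x$yxxy7  (last char: '7')
  sorted[3] = xxy7x$y  (last char: 'y')
  sorted[4] = xy7x$yx  (last char: 'x')
  sorted[5] = y7x$yxx  (last char: 'x')
  sorted[6] = yxxy7x$  (last char: '$')
Last column: xy7yxx$
Original string S is at sorted index 6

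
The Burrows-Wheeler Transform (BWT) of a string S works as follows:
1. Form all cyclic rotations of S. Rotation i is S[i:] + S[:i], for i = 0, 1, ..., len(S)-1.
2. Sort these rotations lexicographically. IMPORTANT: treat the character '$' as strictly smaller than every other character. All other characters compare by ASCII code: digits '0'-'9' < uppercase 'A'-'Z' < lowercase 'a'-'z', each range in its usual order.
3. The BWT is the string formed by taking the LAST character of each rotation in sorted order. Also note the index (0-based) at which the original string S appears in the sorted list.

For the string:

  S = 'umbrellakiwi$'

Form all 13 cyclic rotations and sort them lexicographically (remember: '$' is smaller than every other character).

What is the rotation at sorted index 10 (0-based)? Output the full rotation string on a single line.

Answer: rellakiwi$umb

Derivation:
All 13 rotations (rotation i = S[i:]+S[:i]):
  rot[0] = umbrellakiwi$
  rot[1] = mbrellakiwi$u
  rot[2] = brellakiwi$um
  rot[3] = rellakiwi$umb
  rot[4] = ellakiwi$umbr
  rot[5] = llakiwi$umbre
  rot[6] = lakiwi$umbrel
  rot[7] = akiwi$umbrell
  rot[8] = kiwi$umbrella
  rot[9] = iwi$umbrellak
  rot[10] = wi$umbrellaki
  rot[11] = i$umbrellakiw
  rot[12] = $umbrellakiwi
Sorted (with $ < everything):
  sorted[0] = $umbrellakiwi
  sorted[1] = akiwi$umbrell
  sorted[2] = brellakiwi$um
  sorted[3] = ellakiwi$umbr
  sorted[4] = i$umbrellakiw
  sorted[5] = iwi$umbrellak
  sorted[6] = kiwi$umbrella
  sorted[7] = lakiwi$umbrel
  sorted[8] = llakiwi$umbre
  sorted[9] = mbrellakiwi$u
  sorted[10] = rellakiwi$umb
  sorted[11] = umbrellakiwi$
  sorted[12] = wi$umbrellaki
sorted[10] = rellakiwi$umb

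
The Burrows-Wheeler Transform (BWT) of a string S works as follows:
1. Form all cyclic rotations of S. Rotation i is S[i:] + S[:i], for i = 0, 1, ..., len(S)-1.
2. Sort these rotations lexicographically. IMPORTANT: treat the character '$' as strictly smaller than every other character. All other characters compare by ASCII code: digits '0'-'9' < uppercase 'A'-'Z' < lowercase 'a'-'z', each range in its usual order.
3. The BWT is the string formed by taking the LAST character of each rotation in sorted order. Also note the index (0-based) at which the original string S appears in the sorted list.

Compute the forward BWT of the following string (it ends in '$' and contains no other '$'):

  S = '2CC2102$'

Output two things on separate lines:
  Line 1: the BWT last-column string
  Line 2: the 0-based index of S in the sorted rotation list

All 8 rotations (rotation i = S[i:]+S[:i]):
  rot[0] = 2CC2102$
  rot[1] = CC2102$2
  rot[2] = C2102$2C
  rot[3] = 2102$2CC
  rot[4] = 102$2CC2
  rot[5] = 02$2CC21
  rot[6] = 2$2CC210
  rot[7] = $2CC2102
Sorted (with $ < everything):
  sorted[0] = $2CC2102  (last char: '2')
  sorted[1] = 02$2CC21  (last char: '1')
  sorted[2] = 102$2CC2  (last char: '2')
  sorted[3] = 2$2CC210  (last char: '0')
  sorted[4] = 2102$2CC  (last char: 'C')
  sorted[5] = 2CC2102$  (last char: '$')
  sorted[6] = C2102$2C  (last char: 'C')
  sorted[7] = CC2102$2  (last char: '2')
Last column: 2120C$C2
Original string S is at sorted index 5

Answer: 2120C$C2
5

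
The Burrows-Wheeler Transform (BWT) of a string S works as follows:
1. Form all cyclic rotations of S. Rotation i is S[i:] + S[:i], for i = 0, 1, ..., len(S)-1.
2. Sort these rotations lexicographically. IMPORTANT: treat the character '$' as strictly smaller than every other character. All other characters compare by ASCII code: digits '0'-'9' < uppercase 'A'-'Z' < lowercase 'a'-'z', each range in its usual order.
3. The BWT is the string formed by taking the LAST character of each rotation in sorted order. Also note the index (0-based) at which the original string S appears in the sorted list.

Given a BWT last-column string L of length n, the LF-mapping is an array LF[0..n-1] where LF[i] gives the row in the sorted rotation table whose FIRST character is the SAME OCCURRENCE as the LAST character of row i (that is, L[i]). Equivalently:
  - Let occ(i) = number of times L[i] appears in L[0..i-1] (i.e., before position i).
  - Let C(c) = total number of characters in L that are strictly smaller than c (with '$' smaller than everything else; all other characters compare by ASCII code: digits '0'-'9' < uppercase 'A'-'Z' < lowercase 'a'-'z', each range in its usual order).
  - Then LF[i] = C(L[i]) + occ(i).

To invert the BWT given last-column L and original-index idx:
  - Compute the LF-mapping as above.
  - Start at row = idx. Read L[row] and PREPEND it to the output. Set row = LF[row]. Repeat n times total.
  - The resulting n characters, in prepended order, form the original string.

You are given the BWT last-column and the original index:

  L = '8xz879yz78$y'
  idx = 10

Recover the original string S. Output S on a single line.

LF mapping: 3 7 10 4 1 6 8 11 2 5 0 9
Walk LF starting at row 10, prepending L[row]:
  step 1: row=10, L[10]='$', prepend. Next row=LF[10]=0
  step 2: row=0, L[0]='8', prepend. Next row=LF[0]=3
  step 3: row=3, L[3]='8', prepend. Next row=LF[3]=4
  step 4: row=4, L[4]='7', prepend. Next row=LF[4]=1
  step 5: row=1, L[1]='x', prepend. Next row=LF[1]=7
  step 6: row=7, L[7]='z', prepend. Next row=LF[7]=11
  step 7: row=11, L[11]='y', prepend. Next row=LF[11]=9
  step 8: row=9, L[9]='8', prepend. Next row=LF[9]=5
  step 9: row=5, L[5]='9', prepend. Next row=LF[5]=6
  step 10: row=6, L[6]='y', prepend. Next row=LF[6]=8
  step 11: row=8, L[8]='7', prepend. Next row=LF[8]=2
  step 12: row=2, L[2]='z', prepend. Next row=LF[2]=10
Reversed output: z7y98yzx788$

Answer: z7y98yzx788$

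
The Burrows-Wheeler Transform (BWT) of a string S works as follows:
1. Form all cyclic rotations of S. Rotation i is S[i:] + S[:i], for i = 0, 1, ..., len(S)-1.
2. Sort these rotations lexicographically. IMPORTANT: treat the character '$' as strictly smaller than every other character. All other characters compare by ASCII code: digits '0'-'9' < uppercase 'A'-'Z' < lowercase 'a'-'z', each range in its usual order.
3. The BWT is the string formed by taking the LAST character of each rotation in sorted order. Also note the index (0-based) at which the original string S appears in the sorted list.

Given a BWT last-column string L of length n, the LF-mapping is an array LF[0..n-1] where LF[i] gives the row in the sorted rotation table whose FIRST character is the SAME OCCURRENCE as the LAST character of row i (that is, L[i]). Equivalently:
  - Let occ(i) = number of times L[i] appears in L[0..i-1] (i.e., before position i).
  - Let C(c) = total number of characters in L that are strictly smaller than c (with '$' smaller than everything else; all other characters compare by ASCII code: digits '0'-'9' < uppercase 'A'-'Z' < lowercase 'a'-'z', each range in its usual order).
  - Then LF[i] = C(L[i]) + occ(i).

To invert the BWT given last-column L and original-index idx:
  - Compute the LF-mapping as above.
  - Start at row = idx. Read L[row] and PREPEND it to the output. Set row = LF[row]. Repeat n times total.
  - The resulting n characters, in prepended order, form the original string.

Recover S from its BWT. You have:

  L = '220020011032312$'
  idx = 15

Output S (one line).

LF mapping: 9 10 1 2 11 3 4 6 7 5 14 12 15 8 13 0
Walk LF starting at row 15, prepending L[row]:
  step 1: row=15, L[15]='$', prepend. Next row=LF[15]=0
  step 2: row=0, L[0]='2', prepend. Next row=LF[0]=9
  step 3: row=9, L[9]='0', prepend. Next row=LF[9]=5
  step 4: row=5, L[5]='0', prepend. Next row=LF[5]=3
  step 5: row=3, L[3]='0', prepend. Next row=LF[3]=2
  step 6: row=2, L[2]='0', prepend. Next row=LF[2]=1
  step 7: row=1, L[1]='2', prepend. Next row=LF[1]=10
  step 8: row=10, L[10]='3', prepend. Next row=LF[10]=14
  step 9: row=14, L[14]='2', prepend. Next row=LF[14]=13
  step 10: row=13, L[13]='1', prepend. Next row=LF[13]=8
  step 11: row=8, L[8]='1', prepend. Next row=LF[8]=7
  step 12: row=7, L[7]='1', prepend. Next row=LF[7]=6
  step 13: row=6, L[6]='0', prepend. Next row=LF[6]=4
  step 14: row=4, L[4]='2', prepend. Next row=LF[4]=11
  step 15: row=11, L[11]='2', prepend. Next row=LF[11]=12
  step 16: row=12, L[12]='3', prepend. Next row=LF[12]=15
Reversed output: 322011123200002$

Answer: 322011123200002$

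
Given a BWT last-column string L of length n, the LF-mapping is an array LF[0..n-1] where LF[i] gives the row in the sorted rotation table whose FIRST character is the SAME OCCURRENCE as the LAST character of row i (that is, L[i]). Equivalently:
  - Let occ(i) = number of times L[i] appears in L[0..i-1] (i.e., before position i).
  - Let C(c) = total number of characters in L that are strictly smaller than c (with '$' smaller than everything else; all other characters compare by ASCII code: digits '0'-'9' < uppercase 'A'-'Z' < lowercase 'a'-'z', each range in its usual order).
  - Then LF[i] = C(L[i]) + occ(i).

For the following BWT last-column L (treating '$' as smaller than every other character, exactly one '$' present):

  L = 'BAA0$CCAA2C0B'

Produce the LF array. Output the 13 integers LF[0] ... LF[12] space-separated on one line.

Answer: 8 4 5 1 0 10 11 6 7 3 12 2 9

Derivation:
Char counts: '$':1, '0':2, '2':1, 'A':4, 'B':2, 'C':3
C (first-col start): C('$')=0, C('0')=1, C('2')=3, C('A')=4, C('B')=8, C('C')=10
L[0]='B': occ=0, LF[0]=C('B')+0=8+0=8
L[1]='A': occ=0, LF[1]=C('A')+0=4+0=4
L[2]='A': occ=1, LF[2]=C('A')+1=4+1=5
L[3]='0': occ=0, LF[3]=C('0')+0=1+0=1
L[4]='$': occ=0, LF[4]=C('$')+0=0+0=0
L[5]='C': occ=0, LF[5]=C('C')+0=10+0=10
L[6]='C': occ=1, LF[6]=C('C')+1=10+1=11
L[7]='A': occ=2, LF[7]=C('A')+2=4+2=6
L[8]='A': occ=3, LF[8]=C('A')+3=4+3=7
L[9]='2': occ=0, LF[9]=C('2')+0=3+0=3
L[10]='C': occ=2, LF[10]=C('C')+2=10+2=12
L[11]='0': occ=1, LF[11]=C('0')+1=1+1=2
L[12]='B': occ=1, LF[12]=C('B')+1=8+1=9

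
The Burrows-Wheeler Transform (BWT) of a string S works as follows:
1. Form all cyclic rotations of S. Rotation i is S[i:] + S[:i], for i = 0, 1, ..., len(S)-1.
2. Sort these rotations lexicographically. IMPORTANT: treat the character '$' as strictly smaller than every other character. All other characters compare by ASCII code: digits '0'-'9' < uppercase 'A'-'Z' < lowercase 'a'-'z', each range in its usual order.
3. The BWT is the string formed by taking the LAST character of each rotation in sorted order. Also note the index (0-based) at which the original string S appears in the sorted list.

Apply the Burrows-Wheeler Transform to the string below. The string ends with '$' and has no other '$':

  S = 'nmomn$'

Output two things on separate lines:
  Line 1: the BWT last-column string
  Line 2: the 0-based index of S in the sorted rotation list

Answer: nonm$m
4

Derivation:
All 6 rotations (rotation i = S[i:]+S[:i]):
  rot[0] = nmomn$
  rot[1] = momn$n
  rot[2] = omn$nm
  rot[3] = mn$nmo
  rot[4] = n$nmom
  rot[5] = $nmomn
Sorted (with $ < everything):
  sorted[0] = $nmomn  (last char: 'n')
  sorted[1] = mn$nmo  (last char: 'o')
  sorted[2] = momn$n  (last char: 'n')
  sorted[3] = n$nmom  (last char: 'm')
  sorted[4] = nmomn$  (last char: '$')
  sorted[5] = omn$nm  (last char: 'm')
Last column: nonm$m
Original string S is at sorted index 4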